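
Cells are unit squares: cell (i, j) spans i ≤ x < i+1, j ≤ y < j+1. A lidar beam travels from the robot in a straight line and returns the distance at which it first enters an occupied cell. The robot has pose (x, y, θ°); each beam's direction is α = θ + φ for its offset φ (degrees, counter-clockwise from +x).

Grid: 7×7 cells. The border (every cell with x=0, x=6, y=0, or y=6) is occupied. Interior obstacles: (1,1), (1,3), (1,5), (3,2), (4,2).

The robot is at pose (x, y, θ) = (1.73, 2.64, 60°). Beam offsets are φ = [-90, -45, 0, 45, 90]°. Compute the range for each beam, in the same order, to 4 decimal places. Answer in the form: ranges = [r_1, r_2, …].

ranges = [3.2800, 1.3148, 0.4157, 0.3727, 0.7200]

beam 1: φ=-90°, α=330°
  d=(0.8660,-0.5000)  start (1,2)  tX=0.3118 tY=1.2800  stride 1/|dx|=1.1547 1/|dy|=2.0000
    cross x-line → (2,2), t=0.3118
    cross y-line → (2,1), t=1.2800
    cross x-line → (3,1), t=1.4665
    cross x-line → (4,1), t=2.6212
    cross y-line → (4,0), t=3.2800 (wall)
  → r_1 = 3.2800
beam 2: φ=-45°, α=15°
  d=(0.9659,0.2588)  start (1,2)  tX=0.2795 tY=1.3909  stride 1/|dx|=1.0353 1/|dy|=3.8637
    cross x-line → (2,2), t=0.2795
    cross x-line → (3,2), t=1.3148 (wall)
  → r_2 = 1.3148
beam 3: φ=0°, α=60°
  d=(0.5000,0.8660)  start (1,2)  tX=0.5400 tY=0.4157  stride 1/|dx|=2.0000 1/|dy|=1.1547
    cross y-line → (1,3), t=0.4157 (wall)
  → r_3 = 0.4157
beam 4: φ=45°, α=105°
  d=(-0.2588,0.9659)  start (1,2)  tX=2.8205 tY=0.3727  stride 1/|dx|=3.8637 1/|dy|=1.0353
    cross y-line → (1,3), t=0.3727 (wall)
  → r_4 = 0.3727
beam 5: φ=90°, α=150°
  d=(-0.8660,0.5000)  start (1,2)  tX=0.8429 tY=0.7200  stride 1/|dx|=1.1547 1/|dy|=2.0000
    cross y-line → (1,3), t=0.7200 (wall)
  → r_5 = 0.7200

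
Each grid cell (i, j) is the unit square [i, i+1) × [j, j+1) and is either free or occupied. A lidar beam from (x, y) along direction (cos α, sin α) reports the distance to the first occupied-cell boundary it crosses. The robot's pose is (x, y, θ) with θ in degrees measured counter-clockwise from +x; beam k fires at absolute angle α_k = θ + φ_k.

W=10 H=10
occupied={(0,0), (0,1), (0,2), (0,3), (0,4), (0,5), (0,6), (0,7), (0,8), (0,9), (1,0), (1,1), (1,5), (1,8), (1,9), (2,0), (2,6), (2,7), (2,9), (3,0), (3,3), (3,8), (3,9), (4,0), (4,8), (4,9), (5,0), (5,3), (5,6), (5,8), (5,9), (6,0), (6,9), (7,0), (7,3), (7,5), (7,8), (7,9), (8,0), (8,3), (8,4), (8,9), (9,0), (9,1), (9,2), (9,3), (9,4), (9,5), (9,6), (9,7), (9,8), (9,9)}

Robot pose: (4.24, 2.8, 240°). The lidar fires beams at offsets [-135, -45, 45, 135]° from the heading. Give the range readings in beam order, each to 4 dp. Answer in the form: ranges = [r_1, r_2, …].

ranges = [0.9273, 3.0910, 1.8635, 0.7868]

beam 1: φ=-135°, α=105°
  direction (-0.2588, 0.9659); cell (4,2); t to first gridline: x 0.9273, y 0.2071 (then +3.8637 / +1.0353)
    (4,3) via y @ 0.2071
    (3,3) via x @ 0.9273  # hit
  → r_1 = 0.9273
beam 2: φ=-45°, α=195°
  direction (-0.9659, -0.2588); cell (4,2); t to first gridline: x 0.2485, y 3.0910 (then +1.0353 / +3.8637)
    (3,2) via x @ 0.2485
    (2,2) via x @ 1.2837
    (1,2) via x @ 2.3190
    (1,1) via y @ 3.0910  # hit
  → r_2 = 3.0910
beam 3: φ=45°, α=285°
  direction (0.2588, -0.9659); cell (4,2); t to first gridline: x 2.9364, y 0.8282 (then +3.8637 / +1.0353)
    (4,1) via y @ 0.8282
    (4,0) via y @ 1.8635  # hit
  → r_3 = 1.8635
beam 4: φ=135°, α=15°
  direction (0.9659, 0.2588); cell (4,2); t to first gridline: x 0.7868, y 0.7727 (then +1.0353 / +3.8637)
    (4,3) via y @ 0.7727
    (5,3) via x @ 0.7868  # hit
  → r_4 = 0.7868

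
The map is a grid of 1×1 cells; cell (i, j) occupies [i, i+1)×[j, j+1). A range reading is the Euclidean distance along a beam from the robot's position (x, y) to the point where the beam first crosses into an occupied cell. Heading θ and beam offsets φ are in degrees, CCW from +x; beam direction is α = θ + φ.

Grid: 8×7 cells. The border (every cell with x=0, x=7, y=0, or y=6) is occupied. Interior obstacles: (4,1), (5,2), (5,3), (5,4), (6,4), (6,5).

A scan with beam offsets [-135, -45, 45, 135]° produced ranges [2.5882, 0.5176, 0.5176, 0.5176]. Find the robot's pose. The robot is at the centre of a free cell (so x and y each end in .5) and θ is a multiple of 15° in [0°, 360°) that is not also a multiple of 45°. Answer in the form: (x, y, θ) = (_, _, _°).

The pose lattice has 24·16 = 384 candidates. Test each by forward raycasting.
  (3.5, 2.5, 240°): beam 1 = 3.6235 ≠ 2.5882 ✗
  (1.5, 1.5, 60°): beam 1 = 0.5176 ≠ 2.5882 ✗
  (2.5, 4.5, 30°): beam 1 = 3.6235 ≠ 2.5882 ✗
  …
  (6.5, 3.5, 30°): r_1=2.5882, r_2=0.5176, r_3=0.5176, r_4=0.5176 — all match ✓
Unique over the lattice → pose = (6.5, 3.5, 30°).

(x, y, θ) = (6.5, 3.5, 30°)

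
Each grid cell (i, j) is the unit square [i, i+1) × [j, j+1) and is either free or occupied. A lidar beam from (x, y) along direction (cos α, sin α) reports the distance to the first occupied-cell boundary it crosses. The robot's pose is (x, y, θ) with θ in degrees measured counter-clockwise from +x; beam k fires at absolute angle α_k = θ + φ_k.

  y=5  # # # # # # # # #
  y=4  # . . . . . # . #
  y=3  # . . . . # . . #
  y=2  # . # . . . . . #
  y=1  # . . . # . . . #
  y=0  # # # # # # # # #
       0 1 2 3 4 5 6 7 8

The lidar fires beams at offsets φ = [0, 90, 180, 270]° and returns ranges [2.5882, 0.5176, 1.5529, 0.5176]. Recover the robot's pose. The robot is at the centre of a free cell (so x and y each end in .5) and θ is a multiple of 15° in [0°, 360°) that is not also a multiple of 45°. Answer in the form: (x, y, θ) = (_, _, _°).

(x, y, θ) = (1.5, 2.5, 75°)

The pose lattice has 24·16 = 384 candidates. Test each by forward raycasting.
  (7.5, 4.5, 255°): beam 1 = 3.6235 ≠ 2.5882 ✗
  (3.5, 2.5, 255°): beam 1 = 1.5529 ≠ 2.5882 ✗
  (3.5, 3.5, 15°): beam 1 = 1.5529 ≠ 2.5882 ✗
  …
  (1.5, 2.5, 75°): r_1=2.5882, r_2=0.5176, r_3=1.5529, r_4=0.5176 — all match ✓
Unique over the lattice → pose = (1.5, 2.5, 75°).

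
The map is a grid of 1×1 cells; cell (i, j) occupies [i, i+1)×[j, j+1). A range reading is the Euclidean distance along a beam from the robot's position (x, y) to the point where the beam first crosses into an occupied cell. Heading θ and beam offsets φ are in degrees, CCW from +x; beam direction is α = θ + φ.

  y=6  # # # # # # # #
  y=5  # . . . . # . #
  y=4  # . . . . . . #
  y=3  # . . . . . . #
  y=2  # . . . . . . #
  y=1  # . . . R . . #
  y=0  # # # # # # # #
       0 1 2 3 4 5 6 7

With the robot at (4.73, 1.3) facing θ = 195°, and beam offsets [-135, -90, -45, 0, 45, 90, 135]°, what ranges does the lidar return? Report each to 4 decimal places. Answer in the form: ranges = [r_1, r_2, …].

beam 1: φ=-135°, α=60°
  dir = (cos 60°, sin 60°) = (0.5000, 0.8660); from cell (4,1)
  next x-line at t=0.5400, next y-line at t=0.8083; Δt_x=2.0000, Δt_y=1.1547
    x: enter (5,1) at t=0.5400
    y: enter (5,2) at t=0.8083
    y: enter (5,3) at t=1.9630
    x: enter (6,3) at t=2.5400
    y: enter (6,4) at t=3.1177
    y: enter (6,5) at t=4.2724
    x: enter (7,5) at t=4.5400 ← occupied
  → r_1 = 4.5400
beam 2: φ=-90°, α=105°
  dir = (cos 105°, sin 105°) = (-0.2588, 0.9659); from cell (4,1)
  next x-line at t=2.8205, next y-line at t=0.7247; Δt_x=3.8637, Δt_y=1.0353
    y: enter (4,2) at t=0.7247
    y: enter (4,3) at t=1.7600
    y: enter (4,4) at t=2.7952
    x: enter (3,4) at t=2.8205
    y: enter (3,5) at t=3.8305
    y: enter (3,6) at t=4.8658 ← occupied
  → r_2 = 4.8658
beam 3: φ=-45°, α=150°
  dir = (cos 150°, sin 150°) = (-0.8660, 0.5000); from cell (4,1)
  next x-line at t=0.8429, next y-line at t=1.4000; Δt_x=1.1547, Δt_y=2.0000
    x: enter (3,1) at t=0.8429
    y: enter (3,2) at t=1.4000
    x: enter (2,2) at t=1.9976
    x: enter (1,2) at t=3.1523
    y: enter (1,3) at t=3.4000
    x: enter (0,3) at t=4.3070 ← occupied
  → r_3 = 4.3070
beam 4: φ=0°, α=195°
  dir = (cos 195°, sin 195°) = (-0.9659, -0.2588); from cell (4,1)
  next x-line at t=0.7558, next y-line at t=1.1591; Δt_x=1.0353, Δt_y=3.8637
    x: enter (3,1) at t=0.7558
    y: enter (3,0) at t=1.1591 ← occupied
  → r_4 = 1.1591
beam 5: φ=45°, α=240°
  dir = (cos 240°, sin 240°) = (-0.5000, -0.8660); from cell (4,1)
  next x-line at t=1.4600, next y-line at t=0.3464; Δt_x=2.0000, Δt_y=1.1547
    y: enter (4,0) at t=0.3464 ← occupied
  → r_5 = 0.3464
beam 6: φ=90°, α=285°
  dir = (cos 285°, sin 285°) = (0.2588, -0.9659); from cell (4,1)
  next x-line at t=1.0432, next y-line at t=0.3106; Δt_x=3.8637, Δt_y=1.0353
    y: enter (4,0) at t=0.3106 ← occupied
  → r_6 = 0.3106
beam 7: φ=135°, α=330°
  dir = (cos 330°, sin 330°) = (0.8660, -0.5000); from cell (4,1)
  next x-line at t=0.3118, next y-line at t=0.6000; Δt_x=1.1547, Δt_y=2.0000
    x: enter (5,1) at t=0.3118
    y: enter (5,0) at t=0.6000 ← occupied
  → r_7 = 0.6000

ranges = [4.5400, 4.8658, 4.3070, 1.1591, 0.3464, 0.3106, 0.6000]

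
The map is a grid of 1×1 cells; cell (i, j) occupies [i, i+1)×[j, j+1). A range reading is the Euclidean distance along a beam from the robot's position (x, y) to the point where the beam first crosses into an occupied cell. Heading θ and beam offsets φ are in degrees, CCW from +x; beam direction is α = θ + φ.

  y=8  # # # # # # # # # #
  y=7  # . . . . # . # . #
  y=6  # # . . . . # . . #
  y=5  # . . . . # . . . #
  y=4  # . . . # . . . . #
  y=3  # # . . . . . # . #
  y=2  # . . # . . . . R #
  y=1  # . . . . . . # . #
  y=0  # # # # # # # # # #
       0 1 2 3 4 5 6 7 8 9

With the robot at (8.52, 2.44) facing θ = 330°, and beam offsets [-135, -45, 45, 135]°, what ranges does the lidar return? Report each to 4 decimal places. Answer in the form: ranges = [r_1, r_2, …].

beam 1: φ=-135°, α=195°
  dir = (cos 195°, sin 195°) = (-0.9659, -0.2588); from cell (8,2)
  next x-line at t=0.5383, next y-line at t=1.7000; Δt_x=1.0353, Δt_y=3.8637
    x: enter (7,2) at t=0.5383
    x: enter (6,2) at t=1.5736
    y: enter (6,1) at t=1.7000
    x: enter (5,1) at t=2.6089
    x: enter (4,1) at t=3.6442
    x: enter (3,1) at t=4.6794
    y: enter (3,0) at t=5.5637 ← occupied
  → r_1 = 5.5637
beam 2: φ=-45°, α=285°
  dir = (cos 285°, sin 285°) = (0.2588, -0.9659); from cell (8,2)
  next x-line at t=1.8546, next y-line at t=0.4555; Δt_x=3.8637, Δt_y=1.0353
    y: enter (8,1) at t=0.4555
    y: enter (8,0) at t=1.4908 ← occupied
  → r_2 = 1.4908
beam 3: φ=45°, α=15°
  dir = (cos 15°, sin 15°) = (0.9659, 0.2588); from cell (8,2)
  next x-line at t=0.4969, next y-line at t=2.1637; Δt_x=1.0353, Δt_y=3.8637
    x: enter (9,2) at t=0.4969 ← occupied
  → r_3 = 0.4969
beam 4: φ=135°, α=105°
  dir = (cos 105°, sin 105°) = (-0.2588, 0.9659); from cell (8,2)
  next x-line at t=2.0091, next y-line at t=0.5798; Δt_x=3.8637, Δt_y=1.0353
    y: enter (8,3) at t=0.5798
    y: enter (8,4) at t=1.6150
    x: enter (7,4) at t=2.0091
    y: enter (7,5) at t=2.6503
    y: enter (7,6) at t=3.6856
    y: enter (7,7) at t=4.7209 ← occupied
  → r_4 = 4.7209

ranges = [5.5637, 1.4908, 0.4969, 4.7209]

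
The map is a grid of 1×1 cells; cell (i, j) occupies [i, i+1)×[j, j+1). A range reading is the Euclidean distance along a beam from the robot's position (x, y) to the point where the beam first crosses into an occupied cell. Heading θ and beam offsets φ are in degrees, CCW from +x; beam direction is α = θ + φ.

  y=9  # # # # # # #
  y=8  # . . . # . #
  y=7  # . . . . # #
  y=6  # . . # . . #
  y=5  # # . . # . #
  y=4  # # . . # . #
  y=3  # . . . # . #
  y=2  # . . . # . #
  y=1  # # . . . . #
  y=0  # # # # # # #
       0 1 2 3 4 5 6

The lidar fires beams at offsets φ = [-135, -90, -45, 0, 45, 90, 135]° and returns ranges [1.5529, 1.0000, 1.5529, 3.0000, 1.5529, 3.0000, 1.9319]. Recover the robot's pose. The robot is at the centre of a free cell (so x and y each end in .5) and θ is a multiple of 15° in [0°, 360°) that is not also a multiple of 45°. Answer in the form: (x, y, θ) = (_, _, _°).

Enumerate (i+0.5, j+0.5, θ) over the 30 free cells and 16 admissible headings. For each, cast all 7 beams and compare to the given ranges.
  (5.5, 5.5, 75°): beam 1 = 1.0000 ≠ 1.5529 ✗
  (5.5, 1.5, 285°): beam 1 = 1.0000 ≠ 1.5529 ✗
  (3.5, 1.5, 330°): beam 2 = 0.5774 ≠ 1.0000 ✗
  (4.5, 7.5, 255°): beam 1 = 0.5774 ≠ 1.5529 ✗
  (2.5, 2.5, 195°): beam 1 = 3.0000 ≠ 1.5529 ✗
  …
  (2.5, 2.5, 330°): r_1=1.5529, r_2=1.0000, r_3=1.5529, r_4=3.0000, r_5=1.5529, r_6=3.0000, r_7=1.9319 — all match ✓
Only this pose fits every beam.

(x, y, θ) = (2.5, 2.5, 330°)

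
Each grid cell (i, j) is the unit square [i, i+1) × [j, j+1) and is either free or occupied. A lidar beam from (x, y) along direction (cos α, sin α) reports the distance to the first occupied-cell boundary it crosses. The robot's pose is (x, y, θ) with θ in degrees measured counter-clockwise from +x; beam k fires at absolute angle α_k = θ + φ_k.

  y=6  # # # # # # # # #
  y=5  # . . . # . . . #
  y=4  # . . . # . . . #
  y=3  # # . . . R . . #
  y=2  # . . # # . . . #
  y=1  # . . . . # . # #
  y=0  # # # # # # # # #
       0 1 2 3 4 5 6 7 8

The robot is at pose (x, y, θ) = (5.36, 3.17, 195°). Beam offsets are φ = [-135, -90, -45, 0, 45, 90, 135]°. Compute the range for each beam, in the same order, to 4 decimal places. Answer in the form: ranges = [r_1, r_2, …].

beam 1: φ=-135°, α=60°
  cosα=0.5000 sinα=0.8660 | (5,3) | tMaxX 1.2800 tMaxY 0.9584 | tΔX 2.0000 tΔY 1.1547
    t=0.9584 [y] (5,4)
    t=1.2800 [x] (6,4)
    t=2.1131 [y] (6,5)
    t=3.2678 [y] (6,6) — stop
  → r_1 = 3.2678
beam 2: φ=-90°, α=105°
  cosα=-0.2588 sinα=0.9659 | (5,3) | tMaxX 1.3909 tMaxY 0.8593 | tΔX 3.8637 tΔY 1.0353
    t=0.8593 [y] (5,4)
    t=1.3909 [x] (4,4) — stop
  → r_2 = 1.3909
beam 3: φ=-45°, α=150°
  cosα=-0.8660 sinα=0.5000 | (5,3) | tMaxX 0.4157 tMaxY 1.6600 | tΔX 1.1547 tΔY 2.0000
    t=0.4157 [x] (4,3)
    t=1.5704 [x] (3,3)
    t=1.6600 [y] (3,4)
    t=2.7251 [x] (2,4)
    t=3.6600 [y] (2,5)
    t=3.8798 [x] (1,5)
    t=5.0345 [x] (0,5) — stop
  → r_3 = 5.0345
beam 4: φ=0°, α=195°
  cosα=-0.9659 sinα=-0.2588 | (5,3) | tMaxX 0.3727 tMaxY 0.6568 | tΔX 1.0353 tΔY 3.8637
    t=0.3727 [x] (4,3)
    t=0.6568 [y] (4,2) — stop
  → r_4 = 0.6568
beam 5: φ=45°, α=240°
  cosα=-0.5000 sinα=-0.8660 | (5,3) | tMaxX 0.7200 tMaxY 0.1963 | tΔX 2.0000 tΔY 1.1547
    t=0.1963 [y] (5,2)
    t=0.7200 [x] (4,2) — stop
  → r_5 = 0.7200
beam 6: φ=90°, α=285°
  cosα=0.2588 sinα=-0.9659 | (5,3) | tMaxX 2.4728 tMaxY 0.1760 | tΔX 3.8637 tΔY 1.0353
    t=0.1760 [y] (5,2)
    t=1.2113 [y] (5,1) — stop
  → r_6 = 1.2113
beam 7: φ=135°, α=330°
  cosα=0.8660 sinα=-0.5000 | (5,3) | tMaxX 0.7390 tMaxY 0.3400 | tΔX 1.1547 tΔY 2.0000
    t=0.3400 [y] (5,2)
    t=0.7390 [x] (6,2)
    t=1.8937 [x] (7,2)
    t=2.3400 [y] (7,1) — stop
  → r_7 = 2.3400

ranges = [3.2678, 1.3909, 5.0345, 0.6568, 0.7200, 1.2113, 2.3400]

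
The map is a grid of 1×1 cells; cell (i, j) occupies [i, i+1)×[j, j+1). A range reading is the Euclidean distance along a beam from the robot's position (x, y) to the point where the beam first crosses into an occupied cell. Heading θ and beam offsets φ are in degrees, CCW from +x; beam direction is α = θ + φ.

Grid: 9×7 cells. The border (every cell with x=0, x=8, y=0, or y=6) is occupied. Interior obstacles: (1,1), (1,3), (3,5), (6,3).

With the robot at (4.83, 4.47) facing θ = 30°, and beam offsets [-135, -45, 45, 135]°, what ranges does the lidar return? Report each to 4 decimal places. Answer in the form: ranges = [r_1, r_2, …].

ranges = [3.5924, 1.8159, 1.5840, 3.9651]

beam 1: φ=-135°, α=255°
  direction (-0.2588, -0.9659); cell (4,4); t to first gridline: x 3.2069, y 0.4866 (then +3.8637 / +1.0353)
    (4,3) via y @ 0.4866
    (4,2) via y @ 1.5219
    (4,1) via y @ 2.5571
    (3,1) via x @ 3.2069
    (3,0) via y @ 3.5924  # hit
  → r_1 = 3.5924
beam 2: φ=-45°, α=345°
  direction (0.9659, -0.2588); cell (4,4); t to first gridline: x 0.1760, y 1.8159 (then +1.0353 / +3.8637)
    (5,4) via x @ 0.1760
    (6,4) via x @ 1.2113
    (6,3) via y @ 1.8159  # hit
  → r_2 = 1.8159
beam 3: φ=45°, α=75°
  direction (0.2588, 0.9659); cell (4,4); t to first gridline: x 0.6568, y 0.5487 (then +3.8637 / +1.0353)
    (4,5) via y @ 0.5487
    (5,5) via x @ 0.6568
    (5,6) via y @ 1.5840  # hit
  → r_3 = 1.5840
beam 4: φ=135°, α=165°
  direction (-0.9659, 0.2588); cell (4,4); t to first gridline: x 0.8593, y 2.0478 (then +1.0353 / +3.8637)
    (3,4) via x @ 0.8593
    (2,4) via x @ 1.8946
    (2,5) via y @ 2.0478
    (1,5) via x @ 2.9298
    (0,5) via x @ 3.9651  # hit
  → r_4 = 3.9651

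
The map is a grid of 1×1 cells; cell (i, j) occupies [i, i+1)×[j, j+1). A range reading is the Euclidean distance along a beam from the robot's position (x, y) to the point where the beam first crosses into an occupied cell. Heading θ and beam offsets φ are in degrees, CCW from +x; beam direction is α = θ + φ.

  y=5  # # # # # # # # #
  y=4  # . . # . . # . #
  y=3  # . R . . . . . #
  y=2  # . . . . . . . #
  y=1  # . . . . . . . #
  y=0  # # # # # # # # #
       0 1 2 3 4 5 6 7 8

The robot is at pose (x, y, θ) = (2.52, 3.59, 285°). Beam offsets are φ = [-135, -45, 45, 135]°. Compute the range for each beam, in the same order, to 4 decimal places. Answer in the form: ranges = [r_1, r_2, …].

ranges = [1.7551, 2.9907, 5.1800, 0.9600]

beam 1: φ=-135°, α=150°
  d=(-0.8660,0.5000)  start (2,3)  tX=0.6004 tY=0.8200  stride 1/|dx|=1.1547 1/|dy|=2.0000
    cross x-line → (1,3), t=0.6004
    cross y-line → (1,4), t=0.8200
    cross x-line → (0,4), t=1.7551 (wall)
  → r_1 = 1.7551
beam 2: φ=-45°, α=240°
  d=(-0.5000,-0.8660)  start (2,3)  tX=1.0400 tY=0.6813  stride 1/|dx|=2.0000 1/|dy|=1.1547
    cross y-line → (2,2), t=0.6813
    cross x-line → (1,2), t=1.0400
    cross y-line → (1,1), t=1.8360
    cross y-line → (1,0), t=2.9907 (wall)
  → r_2 = 2.9907
beam 3: φ=45°, α=330°
  d=(0.8660,-0.5000)  start (2,3)  tX=0.5543 tY=1.1800  stride 1/|dx|=1.1547 1/|dy|=2.0000
    cross x-line → (3,3), t=0.5543
    cross y-line → (3,2), t=1.1800
    cross x-line → (4,2), t=1.7090
    cross x-line → (5,2), t=2.8637
    cross y-line → (5,1), t=3.1800
    cross x-line → (6,1), t=4.0184
    cross x-line → (7,1), t=5.1731
    cross y-line → (7,0), t=5.1800 (wall)
  → r_3 = 5.1800
beam 4: φ=135°, α=60°
  d=(0.5000,0.8660)  start (2,3)  tX=0.9600 tY=0.4734  stride 1/|dx|=2.0000 1/|dy|=1.1547
    cross y-line → (2,4), t=0.4734
    cross x-line → (3,4), t=0.9600 (wall)
  → r_4 = 0.9600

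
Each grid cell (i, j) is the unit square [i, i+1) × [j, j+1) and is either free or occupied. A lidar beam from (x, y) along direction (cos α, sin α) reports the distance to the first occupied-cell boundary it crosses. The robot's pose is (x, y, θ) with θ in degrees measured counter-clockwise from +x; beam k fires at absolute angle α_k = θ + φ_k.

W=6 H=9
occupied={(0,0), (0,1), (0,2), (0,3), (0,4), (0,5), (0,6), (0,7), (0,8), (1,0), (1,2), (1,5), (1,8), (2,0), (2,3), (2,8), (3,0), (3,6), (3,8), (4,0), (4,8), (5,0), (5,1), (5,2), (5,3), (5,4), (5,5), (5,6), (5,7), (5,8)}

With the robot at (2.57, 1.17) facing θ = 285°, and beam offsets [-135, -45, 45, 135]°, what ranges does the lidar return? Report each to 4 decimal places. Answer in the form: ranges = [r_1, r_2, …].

ranges = [1.6600, 0.1963, 0.3400, 4.8600]

beam 1: φ=-135°, α=150°
  cosα=-0.8660 sinα=0.5000 | (2,1) | tMaxX 0.6582 tMaxY 1.6600 | tΔX 1.1547 tΔY 2.0000
    t=0.6582 [x] (1,1)
    t=1.6600 [y] (1,2) — stop
  → r_1 = 1.6600
beam 2: φ=-45°, α=240°
  cosα=-0.5000 sinα=-0.8660 | (2,1) | tMaxX 1.1400 tMaxY 0.1963 | tΔX 2.0000 tΔY 1.1547
    t=0.1963 [y] (2,0) — stop
  → r_2 = 0.1963
beam 3: φ=45°, α=330°
  cosα=0.8660 sinα=-0.5000 | (2,1) | tMaxX 0.4965 tMaxY 0.3400 | tΔX 1.1547 tΔY 2.0000
    t=0.3400 [y] (2,0) — stop
  → r_3 = 0.3400
beam 4: φ=135°, α=60°
  cosα=0.5000 sinα=0.8660 | (2,1) | tMaxX 0.8600 tMaxY 0.9584 | tΔX 2.0000 tΔY 1.1547
    t=0.8600 [x] (3,1)
    t=0.9584 [y] (3,2)
    t=2.1131 [y] (3,3)
    t=2.8600 [x] (4,3)
    t=3.2678 [y] (4,4)
    t=4.4225 [y] (4,5)
    t=4.8600 [x] (5,5) — stop
  → r_4 = 4.8600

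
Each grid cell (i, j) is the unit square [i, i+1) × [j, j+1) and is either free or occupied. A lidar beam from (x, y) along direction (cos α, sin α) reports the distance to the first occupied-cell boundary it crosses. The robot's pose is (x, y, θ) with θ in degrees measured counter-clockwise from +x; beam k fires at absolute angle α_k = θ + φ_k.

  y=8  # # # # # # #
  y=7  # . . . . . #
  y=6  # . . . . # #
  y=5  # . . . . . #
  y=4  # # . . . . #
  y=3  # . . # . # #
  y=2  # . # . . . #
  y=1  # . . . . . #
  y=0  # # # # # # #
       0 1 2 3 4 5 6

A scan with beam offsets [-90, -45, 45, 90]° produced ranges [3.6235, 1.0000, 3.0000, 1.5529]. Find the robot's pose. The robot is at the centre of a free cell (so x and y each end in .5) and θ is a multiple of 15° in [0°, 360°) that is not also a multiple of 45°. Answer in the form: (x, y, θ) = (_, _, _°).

(x, y, θ) = (4.5, 2.5, 165°)

Enumerate (i+0.5, j+0.5, θ) over the 30 free cells and 16 admissible headings. For each, cast all 4 beams and compare to the given ranges.
  (4.5, 6.5, 30°): beam 1 = 2.8868 ≠ 3.6235 ✗
  (5.5, 7.5, 300°): beam 1 = 5.0000 ≠ 3.6235 ✗
  (4.5, 4.5, 300°): beam 1 = 1.0000 ≠ 3.6235 ✗
  (1.5, 6.5, 75°): beam 1 = 4.6587 ≠ 3.6235 ✗
  …
  (4.5, 2.5, 165°): r_1=3.6235, r_2=1.0000, r_3=3.0000, r_4=1.5529 — all match ✓
Only this pose fits every beam.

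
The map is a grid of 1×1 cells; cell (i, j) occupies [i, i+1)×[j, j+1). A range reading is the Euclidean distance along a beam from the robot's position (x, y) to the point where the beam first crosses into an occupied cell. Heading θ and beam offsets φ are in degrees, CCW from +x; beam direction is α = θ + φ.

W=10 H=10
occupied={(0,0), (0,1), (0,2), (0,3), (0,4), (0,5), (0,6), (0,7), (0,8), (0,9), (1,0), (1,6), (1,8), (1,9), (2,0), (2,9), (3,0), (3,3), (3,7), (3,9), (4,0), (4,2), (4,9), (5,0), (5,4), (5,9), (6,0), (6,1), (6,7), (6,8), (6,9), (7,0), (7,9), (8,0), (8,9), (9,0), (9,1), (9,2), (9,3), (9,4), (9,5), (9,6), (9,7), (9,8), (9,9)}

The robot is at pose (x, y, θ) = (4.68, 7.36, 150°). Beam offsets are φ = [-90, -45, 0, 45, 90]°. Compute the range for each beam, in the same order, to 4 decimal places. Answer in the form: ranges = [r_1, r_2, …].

beam 1: φ=-90°, α=60°
  dir = (cos 60°, sin 60°) = (0.5000, 0.8660); from cell (4,7)
  next x-line at t=0.6400, next y-line at t=0.7390; Δt_x=2.0000, Δt_y=1.1547
    x: enter (5,7) at t=0.6400
    y: enter (5,8) at t=0.7390
    y: enter (5,9) at t=1.8937 ← occupied
  → r_1 = 1.8937
beam 2: φ=-45°, α=105°
  dir = (cos 105°, sin 105°) = (-0.2588, 0.9659); from cell (4,7)
  next x-line at t=2.6273, next y-line at t=0.6626; Δt_x=3.8637, Δt_y=1.0353
    y: enter (4,8) at t=0.6626
    y: enter (4,9) at t=1.6979 ← occupied
  → r_2 = 1.6979
beam 3: φ=0°, α=150°
  dir = (cos 150°, sin 150°) = (-0.8660, 0.5000); from cell (4,7)
  next x-line at t=0.7852, next y-line at t=1.2800; Δt_x=1.1547, Δt_y=2.0000
    x: enter (3,7) at t=0.7852 ← occupied
  → r_3 = 0.7852
beam 4: φ=45°, α=195°
  dir = (cos 195°, sin 195°) = (-0.9659, -0.2588); from cell (4,7)
  next x-line at t=0.7040, next y-line at t=1.3909; Δt_x=1.0353, Δt_y=3.8637
    x: enter (3,7) at t=0.7040 ← occupied
  → r_4 = 0.7040
beam 5: φ=90°, α=240°
  dir = (cos 240°, sin 240°) = (-0.5000, -0.8660); from cell (4,7)
  next x-line at t=1.3600, next y-line at t=0.4157; Δt_x=2.0000, Δt_y=1.1547
    y: enter (4,6) at t=0.4157
    x: enter (3,6) at t=1.3600
    y: enter (3,5) at t=1.5704
    y: enter (3,4) at t=2.7251
    x: enter (2,4) at t=3.3600
    y: enter (2,3) at t=3.8798
    y: enter (2,2) at t=5.0345
    x: enter (1,2) at t=5.3600
    y: enter (1,1) at t=6.1892
    y: enter (1,0) at t=7.3439 ← occupied
  → r_5 = 7.3439

ranges = [1.8937, 1.6979, 0.7852, 0.7040, 7.3439]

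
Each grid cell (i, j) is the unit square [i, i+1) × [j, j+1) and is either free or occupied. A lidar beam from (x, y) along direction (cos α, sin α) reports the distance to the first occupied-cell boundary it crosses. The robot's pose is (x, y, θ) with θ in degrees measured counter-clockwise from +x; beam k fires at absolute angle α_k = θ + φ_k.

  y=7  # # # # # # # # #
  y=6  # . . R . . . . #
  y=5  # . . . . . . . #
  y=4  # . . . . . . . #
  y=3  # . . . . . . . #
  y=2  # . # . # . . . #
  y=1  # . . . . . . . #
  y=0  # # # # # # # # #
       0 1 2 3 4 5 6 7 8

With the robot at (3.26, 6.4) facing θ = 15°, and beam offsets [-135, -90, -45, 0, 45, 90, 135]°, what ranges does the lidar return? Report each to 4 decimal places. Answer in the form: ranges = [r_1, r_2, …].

beam 1: φ=-135°, α=240°
  d=(-0.5000,-0.8660)  start (3,6)  tX=0.5200 tY=0.4619  stride 1/|dx|=2.0000 1/|dy|=1.1547
    cross y-line → (3,5), t=0.4619
    cross x-line → (2,5), t=0.5200
    cross y-line → (2,4), t=1.6166
    cross x-line → (1,4), t=2.5200
    cross y-line → (1,3), t=2.7713
    cross y-line → (1,2), t=3.9260
    cross x-line → (0,2), t=4.5200 (wall)
  → r_1 = 4.5200
beam 2: φ=-90°, α=285°
  d=(0.2588,-0.9659)  start (3,6)  tX=2.8591 tY=0.4141  stride 1/|dx|=3.8637 1/|dy|=1.0353
    cross y-line → (3,5), t=0.4141
    cross y-line → (3,4), t=1.4494
    cross y-line → (3,3), t=2.4847
    cross x-line → (4,3), t=2.8591
    cross y-line → (4,2), t=3.5199 (wall)
  → r_2 = 3.5199
beam 3: φ=-45°, α=330°
  d=(0.8660,-0.5000)  start (3,6)  tX=0.8545 tY=0.8000  stride 1/|dx|=1.1547 1/|dy|=2.0000
    cross y-line → (3,5), t=0.8000
    cross x-line → (4,5), t=0.8545
    cross x-line → (5,5), t=2.0092
    cross y-line → (5,4), t=2.8000
    cross x-line → (6,4), t=3.1639
    cross x-line → (7,4), t=4.3186
    cross y-line → (7,3), t=4.8000
    cross x-line → (8,3), t=5.4733 (wall)
  → r_3 = 5.4733
beam 4: φ=0°, α=15°
  d=(0.9659,0.2588)  start (3,6)  tX=0.7661 tY=2.3182  stride 1/|dx|=1.0353 1/|dy|=3.8637
    cross x-line → (4,6), t=0.7661
    cross x-line → (5,6), t=1.8014
    cross y-line → (5,7), t=2.3182 (wall)
  → r_4 = 2.3182
beam 5: φ=45°, α=60°
  d=(0.5000,0.8660)  start (3,6)  tX=1.4800 tY=0.6928  stride 1/|dx|=2.0000 1/|dy|=1.1547
    cross y-line → (3,7), t=0.6928 (wall)
  → r_5 = 0.6928
beam 6: φ=90°, α=105°
  d=(-0.2588,0.9659)  start (3,6)  tX=1.0046 tY=0.6212  stride 1/|dx|=3.8637 1/|dy|=1.0353
    cross y-line → (3,7), t=0.6212 (wall)
  → r_6 = 0.6212
beam 7: φ=135°, α=150°
  d=(-0.8660,0.5000)  start (3,6)  tX=0.3002 tY=1.2000  stride 1/|dx|=1.1547 1/|dy|=2.0000
    cross x-line → (2,6), t=0.3002
    cross y-line → (2,7), t=1.2000 (wall)
  → r_7 = 1.2000

ranges = [4.5200, 3.5199, 5.4733, 2.3182, 0.6928, 0.6212, 1.2000]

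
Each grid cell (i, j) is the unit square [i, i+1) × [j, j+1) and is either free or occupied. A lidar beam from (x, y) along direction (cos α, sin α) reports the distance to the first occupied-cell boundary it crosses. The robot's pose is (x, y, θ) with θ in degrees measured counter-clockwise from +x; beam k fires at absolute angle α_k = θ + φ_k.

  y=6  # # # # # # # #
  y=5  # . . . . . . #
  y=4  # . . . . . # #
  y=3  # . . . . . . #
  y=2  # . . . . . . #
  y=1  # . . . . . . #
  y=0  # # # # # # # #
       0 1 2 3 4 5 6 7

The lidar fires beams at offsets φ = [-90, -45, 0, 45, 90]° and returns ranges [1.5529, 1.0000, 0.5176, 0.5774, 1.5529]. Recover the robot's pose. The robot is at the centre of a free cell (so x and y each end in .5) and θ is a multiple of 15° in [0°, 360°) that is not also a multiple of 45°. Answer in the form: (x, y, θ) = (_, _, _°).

(x, y, θ) = (6.5, 2.5, 345°)

Enumerate (i+0.5, j+0.5, θ) over the 29 free cells and 16 admissible headings. For each, cast all 5 beams and compare to the given ranges.
  (3.5, 2.5, 150°): beam 1 = 4.0415 ≠ 1.5529 ✗
  (2.5, 5.5, 300°): beam 1 = 1.7321 ≠ 1.5529 ✗
  (4.5, 3.5, 60°): beam 1 = 2.8868 ≠ 1.5529 ✗
  …
  (6.5, 2.5, 345°): r_1=1.5529, r_2=1.0000, r_3=0.5176, r_4=0.5774, r_5=1.5529 — all match ✓
Only this pose fits every beam.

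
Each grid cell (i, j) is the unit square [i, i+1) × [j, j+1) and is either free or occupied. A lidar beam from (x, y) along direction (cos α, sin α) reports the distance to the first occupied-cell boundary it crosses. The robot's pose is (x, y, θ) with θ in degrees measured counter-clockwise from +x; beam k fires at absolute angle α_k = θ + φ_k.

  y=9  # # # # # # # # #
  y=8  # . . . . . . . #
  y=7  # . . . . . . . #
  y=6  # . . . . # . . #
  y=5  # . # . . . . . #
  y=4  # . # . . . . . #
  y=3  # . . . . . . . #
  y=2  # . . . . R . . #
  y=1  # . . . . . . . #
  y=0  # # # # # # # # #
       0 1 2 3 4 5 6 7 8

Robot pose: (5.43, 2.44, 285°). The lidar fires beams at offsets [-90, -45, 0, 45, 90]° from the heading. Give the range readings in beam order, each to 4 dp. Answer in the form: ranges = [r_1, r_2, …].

beam 1: φ=-90°, α=195°
  d=(-0.9659,-0.2588)  start (5,2)  tX=0.4452 tY=1.7000  stride 1/|dx|=1.0353 1/|dy|=3.8637
    cross x-line → (4,2), t=0.4452
    cross x-line → (3,2), t=1.4804
    cross y-line → (3,1), t=1.7000
    cross x-line → (2,1), t=2.5157
    cross x-line → (1,1), t=3.5510
    cross x-line → (0,1), t=4.5863 (wall)
  → r_1 = 4.5863
beam 2: φ=-45°, α=240°
  d=(-0.5000,-0.8660)  start (5,2)  tX=0.8600 tY=0.5081  stride 1/|dx|=2.0000 1/|dy|=1.1547
    cross y-line → (5,1), t=0.5081
    cross x-line → (4,1), t=0.8600
    cross y-line → (4,0), t=1.6628 (wall)
  → r_2 = 1.6628
beam 3: φ=0°, α=285°
  d=(0.2588,-0.9659)  start (5,2)  tX=2.2023 tY=0.4555  stride 1/|dx|=3.8637 1/|dy|=1.0353
    cross y-line → (5,1), t=0.4555
    cross y-line → (5,0), t=1.4908 (wall)
  → r_3 = 1.4908
beam 4: φ=45°, α=330°
  d=(0.8660,-0.5000)  start (5,2)  tX=0.6582 tY=0.8800  stride 1/|dx|=1.1547 1/|dy|=2.0000
    cross x-line → (6,2), t=0.6582
    cross y-line → (6,1), t=0.8800
    cross x-line → (7,1), t=1.8129
    cross y-line → (7,0), t=2.8800 (wall)
  → r_4 = 2.8800
beam 5: φ=90°, α=15°
  d=(0.9659,0.2588)  start (5,2)  tX=0.5901 tY=2.1637  stride 1/|dx|=1.0353 1/|dy|=3.8637
    cross x-line → (6,2), t=0.5901
    cross x-line → (7,2), t=1.6254
    cross y-line → (7,3), t=2.1637
    cross x-line → (8,3), t=2.6607 (wall)
  → r_5 = 2.6607

ranges = [4.5863, 1.6628, 1.4908, 2.8800, 2.6607]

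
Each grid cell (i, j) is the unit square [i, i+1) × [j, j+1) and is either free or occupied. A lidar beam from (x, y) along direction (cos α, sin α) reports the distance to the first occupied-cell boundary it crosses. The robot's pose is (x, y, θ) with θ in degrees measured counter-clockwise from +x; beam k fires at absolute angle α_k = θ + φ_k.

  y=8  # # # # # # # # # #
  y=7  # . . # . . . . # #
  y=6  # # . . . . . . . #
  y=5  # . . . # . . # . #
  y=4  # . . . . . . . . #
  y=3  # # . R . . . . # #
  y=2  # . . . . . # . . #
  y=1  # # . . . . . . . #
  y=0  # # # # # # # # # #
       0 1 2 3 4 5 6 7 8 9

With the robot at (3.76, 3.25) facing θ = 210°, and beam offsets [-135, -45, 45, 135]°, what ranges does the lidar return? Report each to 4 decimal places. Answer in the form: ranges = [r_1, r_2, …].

beam 1: φ=-135°, α=75°
  d=(0.2588,0.9659)  start (3,3)  tX=0.9273 tY=0.7765  stride 1/|dx|=3.8637 1/|dy|=1.0353
    cross y-line → (3,4), t=0.7765
    cross x-line → (4,4), t=0.9273
    cross y-line → (4,5), t=1.8117 (wall)
  → r_1 = 1.8117
beam 2: φ=-45°, α=165°
  d=(-0.9659,0.2588)  start (3,3)  tX=0.7868 tY=2.8978  stride 1/|dx|=1.0353 1/|dy|=3.8637
    cross x-line → (2,3), t=0.7868
    cross x-line → (1,3), t=1.8221 (wall)
  → r_2 = 1.8221
beam 3: φ=45°, α=255°
  d=(-0.2588,-0.9659)  start (3,3)  tX=2.9364 tY=0.2588  stride 1/|dx|=3.8637 1/|dy|=1.0353
    cross y-line → (3,2), t=0.2588
    cross y-line → (3,1), t=1.2941
    cross y-line → (3,0), t=2.3294 (wall)
  → r_3 = 2.3294
beam 4: φ=135°, α=345°
  d=(0.9659,-0.2588)  start (3,3)  tX=0.2485 tY=0.9659  stride 1/|dx|=1.0353 1/|dy|=3.8637
    cross x-line → (4,3), t=0.2485
    cross y-line → (4,2), t=0.9659
    cross x-line → (5,2), t=1.2837
    cross x-line → (6,2), t=2.3190 (wall)
  → r_4 = 2.3190

ranges = [1.8117, 1.8221, 2.3294, 2.3190]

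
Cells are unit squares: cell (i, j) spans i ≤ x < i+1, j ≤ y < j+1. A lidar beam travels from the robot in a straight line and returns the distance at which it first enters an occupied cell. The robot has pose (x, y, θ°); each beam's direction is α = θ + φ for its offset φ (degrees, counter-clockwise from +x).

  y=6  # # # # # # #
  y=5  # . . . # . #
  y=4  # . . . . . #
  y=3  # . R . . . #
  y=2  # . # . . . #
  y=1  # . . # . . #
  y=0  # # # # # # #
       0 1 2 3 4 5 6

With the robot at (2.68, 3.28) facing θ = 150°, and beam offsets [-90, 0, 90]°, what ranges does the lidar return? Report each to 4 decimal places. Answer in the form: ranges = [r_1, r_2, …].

ranges = [2.6400, 1.9399, 0.3233]

beam 1: φ=-90°, α=60°
  cosα=0.5000 sinα=0.8660 | (2,3) | tMaxX 0.6400 tMaxY 0.8314 | tΔX 2.0000 tΔY 1.1547
    t=0.6400 [x] (3,3)
    t=0.8314 [y] (3,4)
    t=1.9861 [y] (3,5)
    t=2.6400 [x] (4,5) — stop
  → r_1 = 2.6400
beam 2: φ=0°, α=150°
  cosα=-0.8660 sinα=0.5000 | (2,3) | tMaxX 0.7852 tMaxY 1.4400 | tΔX 1.1547 tΔY 2.0000
    t=0.7852 [x] (1,3)
    t=1.4400 [y] (1,4)
    t=1.9399 [x] (0,4) — stop
  → r_2 = 1.9399
beam 3: φ=90°, α=240°
  cosα=-0.5000 sinα=-0.8660 | (2,3) | tMaxX 1.3600 tMaxY 0.3233 | tΔX 2.0000 tΔY 1.1547
    t=0.3233 [y] (2,2) — stop
  → r_3 = 0.3233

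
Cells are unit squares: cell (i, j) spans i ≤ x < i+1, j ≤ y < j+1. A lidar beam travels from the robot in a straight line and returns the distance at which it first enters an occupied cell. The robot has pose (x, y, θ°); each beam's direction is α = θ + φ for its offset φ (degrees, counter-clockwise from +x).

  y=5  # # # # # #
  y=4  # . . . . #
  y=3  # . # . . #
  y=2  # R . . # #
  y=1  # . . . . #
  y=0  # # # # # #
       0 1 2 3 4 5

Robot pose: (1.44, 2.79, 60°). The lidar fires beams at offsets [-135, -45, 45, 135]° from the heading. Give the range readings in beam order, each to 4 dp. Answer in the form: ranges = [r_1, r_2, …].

ranges = [1.8531, 0.8114, 1.7000, 0.4555]

beam 1: φ=-135°, α=285°
  direction (0.2588, -0.9659); cell (1,2); t to first gridline: x 2.1637, y 0.8179 (then +3.8637 / +1.0353)
    (1,1) via y @ 0.8179
    (1,0) via y @ 1.8531  # hit
  → r_1 = 1.8531
beam 2: φ=-45°, α=15°
  direction (0.9659, 0.2588); cell (1,2); t to first gridline: x 0.5798, y 0.8114 (then +1.0353 / +3.8637)
    (2,2) via x @ 0.5798
    (2,3) via y @ 0.8114  # hit
  → r_2 = 0.8114
beam 3: φ=45°, α=105°
  direction (-0.2588, 0.9659); cell (1,2); t to first gridline: x 1.7000, y 0.2174 (then +3.8637 / +1.0353)
    (1,3) via y @ 0.2174
    (1,4) via y @ 1.2527
    (0,4) via x @ 1.7000  # hit
  → r_3 = 1.7000
beam 4: φ=135°, α=195°
  direction (-0.9659, -0.2588); cell (1,2); t to first gridline: x 0.4555, y 3.0523 (then +1.0353 / +3.8637)
    (0,2) via x @ 0.4555  # hit
  → r_4 = 0.4555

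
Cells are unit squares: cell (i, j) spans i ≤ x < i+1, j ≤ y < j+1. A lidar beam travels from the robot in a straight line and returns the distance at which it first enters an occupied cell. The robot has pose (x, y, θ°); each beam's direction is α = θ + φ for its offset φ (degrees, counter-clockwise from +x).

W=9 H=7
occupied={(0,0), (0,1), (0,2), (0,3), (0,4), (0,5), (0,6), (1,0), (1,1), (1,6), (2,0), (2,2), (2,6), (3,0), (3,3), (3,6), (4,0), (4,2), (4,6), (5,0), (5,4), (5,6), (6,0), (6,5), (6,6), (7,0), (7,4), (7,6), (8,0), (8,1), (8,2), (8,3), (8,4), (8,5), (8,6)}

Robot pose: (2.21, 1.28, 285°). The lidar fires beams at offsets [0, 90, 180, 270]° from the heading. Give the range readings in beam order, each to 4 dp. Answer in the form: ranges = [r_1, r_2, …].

ranges = [0.2899, 2.7819, 0.7454, 0.2174]

beam 1: φ=0°, α=285°
  d=(0.2588,-0.9659)  start (2,1)  tX=3.0523 tY=0.2899  stride 1/|dx|=3.8637 1/|dy|=1.0353
    cross y-line → (2,0), t=0.2899 (wall)
  → r_1 = 0.2899
beam 2: φ=90°, α=15°
  d=(0.9659,0.2588)  start (2,1)  tX=0.8179 tY=2.7819  stride 1/|dx|=1.0353 1/|dy|=3.8637
    cross x-line → (3,1), t=0.8179
    cross x-line → (4,1), t=1.8531
    cross y-line → (4,2), t=2.7819 (wall)
  → r_2 = 2.7819
beam 3: φ=180°, α=105°
  d=(-0.2588,0.9659)  start (2,1)  tX=0.8114 tY=0.7454  stride 1/|dx|=3.8637 1/|dy|=1.0353
    cross y-line → (2,2), t=0.7454 (wall)
  → r_3 = 0.7454
beam 4: φ=270°, α=195°
  d=(-0.9659,-0.2588)  start (2,1)  tX=0.2174 tY=1.0818  stride 1/|dx|=1.0353 1/|dy|=3.8637
    cross x-line → (1,1), t=0.2174 (wall)
  → r_4 = 0.2174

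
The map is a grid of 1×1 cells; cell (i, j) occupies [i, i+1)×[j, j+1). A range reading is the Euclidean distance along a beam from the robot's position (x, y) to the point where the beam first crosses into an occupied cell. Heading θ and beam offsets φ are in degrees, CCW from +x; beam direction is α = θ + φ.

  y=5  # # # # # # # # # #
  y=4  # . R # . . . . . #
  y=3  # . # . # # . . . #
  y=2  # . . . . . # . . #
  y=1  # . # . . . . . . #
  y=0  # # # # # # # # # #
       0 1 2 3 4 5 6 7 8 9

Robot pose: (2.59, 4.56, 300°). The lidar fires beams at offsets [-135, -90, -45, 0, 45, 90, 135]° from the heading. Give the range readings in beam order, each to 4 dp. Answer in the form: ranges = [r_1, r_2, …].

beam 1: φ=-135°, α=165°
  direction (-0.9659, 0.2588); cell (2,4); t to first gridline: x 0.6108, y 1.7000 (then +1.0353 / +3.8637)
    (1,4) via x @ 0.6108
    (0,4) via x @ 1.6461  # hit
  → r_1 = 1.6461
beam 2: φ=-90°, α=210°
  direction (-0.8660, -0.5000); cell (2,4); t to first gridline: x 0.6813, y 1.1200 (then +1.1547 / +2.0000)
    (1,4) via x @ 0.6813
    (1,3) via y @ 1.1200
    (0,3) via x @ 1.8360  # hit
  → r_2 = 1.8360
beam 3: φ=-45°, α=255°
  direction (-0.2588, -0.9659); cell (2,4); t to first gridline: x 2.2796, y 0.5798 (then +3.8637 / +1.0353)
    (2,3) via y @ 0.5798  # hit
  → r_3 = 0.5798
beam 4: φ=0°, α=300°
  direction (0.5000, -0.8660); cell (2,4); t to first gridline: x 0.8200, y 0.6466 (then +2.0000 / +1.1547)
    (2,3) via y @ 0.6466  # hit
  → r_4 = 0.6466
beam 5: φ=45°, α=345°
  direction (0.9659, -0.2588); cell (2,4); t to first gridline: x 0.4245, y 2.1637 (then +1.0353 / +3.8637)
    (3,4) via x @ 0.4245  # hit
  → r_5 = 0.4245
beam 6: φ=90°, α=30°
  direction (0.8660, 0.5000); cell (2,4); t to first gridline: x 0.4734, y 0.8800 (then +1.1547 / +2.0000)
    (3,4) via x @ 0.4734  # hit
  → r_6 = 0.4734
beam 7: φ=135°, α=75°
  direction (0.2588, 0.9659); cell (2,4); t to first gridline: x 1.5841, y 0.4555 (then +3.8637 / +1.0353)
    (2,5) via y @ 0.4555  # hit
  → r_7 = 0.4555

ranges = [1.6461, 1.8360, 0.5798, 0.6466, 0.4245, 0.4734, 0.4555]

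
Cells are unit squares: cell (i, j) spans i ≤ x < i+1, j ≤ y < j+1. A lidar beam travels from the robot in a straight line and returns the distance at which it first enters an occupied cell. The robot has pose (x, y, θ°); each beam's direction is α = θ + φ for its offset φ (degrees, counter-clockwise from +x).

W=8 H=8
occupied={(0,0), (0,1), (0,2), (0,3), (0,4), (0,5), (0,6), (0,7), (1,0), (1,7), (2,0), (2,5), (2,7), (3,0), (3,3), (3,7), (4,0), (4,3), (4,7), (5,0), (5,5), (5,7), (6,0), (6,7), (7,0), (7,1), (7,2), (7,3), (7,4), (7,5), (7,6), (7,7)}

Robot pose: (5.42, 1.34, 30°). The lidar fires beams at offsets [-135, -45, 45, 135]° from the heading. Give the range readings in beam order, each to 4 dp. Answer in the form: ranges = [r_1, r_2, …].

ranges = [0.3520, 1.3137, 5.8597, 4.5759]

beam 1: φ=-135°, α=255°
  d=(-0.2588,-0.9659)  start (5,1)  tX=1.6228 tY=0.3520  stride 1/|dx|=3.8637 1/|dy|=1.0353
    cross y-line → (5,0), t=0.3520 (wall)
  → r_1 = 0.3520
beam 2: φ=-45°, α=345°
  d=(0.9659,-0.2588)  start (5,1)  tX=0.6005 tY=1.3137  stride 1/|dx|=1.0353 1/|dy|=3.8637
    cross x-line → (6,1), t=0.6005
    cross y-line → (6,0), t=1.3137 (wall)
  → r_2 = 1.3137
beam 3: φ=45°, α=75°
  d=(0.2588,0.9659)  start (5,1)  tX=2.2409 tY=0.6833  stride 1/|dx|=3.8637 1/|dy|=1.0353
    cross y-line → (5,2), t=0.6833
    cross y-line → (5,3), t=1.7186
    cross x-line → (6,3), t=2.2409
    cross y-line → (6,4), t=2.7538
    cross y-line → (6,5), t=3.7891
    cross y-line → (6,6), t=4.8244
    cross y-line → (6,7), t=5.8597 (wall)
  → r_3 = 5.8597
beam 4: φ=135°, α=165°
  d=(-0.9659,0.2588)  start (5,1)  tX=0.4348 tY=2.5500  stride 1/|dx|=1.0353 1/|dy|=3.8637
    cross x-line → (4,1), t=0.4348
    cross x-line → (3,1), t=1.4701
    cross x-line → (2,1), t=2.5054
    cross y-line → (2,2), t=2.5500
    cross x-line → (1,2), t=3.5406
    cross x-line → (0,2), t=4.5759 (wall)
  → r_4 = 4.5759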